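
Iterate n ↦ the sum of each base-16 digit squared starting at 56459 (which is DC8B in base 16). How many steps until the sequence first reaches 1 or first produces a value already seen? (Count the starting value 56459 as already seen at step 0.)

56459 = (13,12,8,11)_16 → 13² + 12² + 8² + 11² = 498
498 = (1,15,2)_16 → 1² + 15² + 2² = 230
230 = (14,6)_16 → 14² + 6² = 232
232 = (14,8)_16 → 14² + 8² = 260
260 = (1,0,4)_16 → 1² + 0² + 4² = 17
17 = (1,1)_16 → 1² + 1² = 2
2 = (2)_16 → 2² = 4
4 = (4)_16 → 4² = 16
16 = (1,0)_16 → 1² + 0² = 1  — reached 1.
That took 9 steps.

9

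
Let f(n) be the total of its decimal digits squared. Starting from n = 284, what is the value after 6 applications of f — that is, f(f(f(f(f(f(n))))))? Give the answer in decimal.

284 → 2² + 8² + 4² = 84
84 → 8² + 4² = 80
80 → 8² + 0² = 64
64 → 6² + 4² = 52
52 → 5² + 2² = 29
29 → 2² + 9² = 85

85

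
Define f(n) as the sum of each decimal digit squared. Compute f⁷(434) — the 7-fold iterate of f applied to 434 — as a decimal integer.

434 → 4² + 3² + 4² = 41
41 → 4² + 1² = 17
17 → 1² + 7² = 50
50 → 5² + 0² = 25
25 → 2² + 5² = 29
29 → 2² + 9² = 85
85 → 8² + 5² = 89

89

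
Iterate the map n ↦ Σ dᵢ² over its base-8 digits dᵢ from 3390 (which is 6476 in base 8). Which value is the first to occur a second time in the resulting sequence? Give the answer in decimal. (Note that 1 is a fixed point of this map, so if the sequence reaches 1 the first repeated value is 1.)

3390 = (6,4,7,6)_8 → 137
137 = (2,1,1)_8 → 6
6 = (6)_8 → 36
36 = (4,4)_8 → 32
32 = (4,0)_8 → 16
16 = (2,0)_8 → 4
4 = (4)_8 → 16  — 16 already appeared earlier.

16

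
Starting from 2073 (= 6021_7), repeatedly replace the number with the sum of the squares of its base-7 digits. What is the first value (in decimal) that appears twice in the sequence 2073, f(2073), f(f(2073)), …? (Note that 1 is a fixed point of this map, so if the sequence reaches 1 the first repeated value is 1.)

2073 = (6,0,2,1)_7 → 6² + 0² + 2² + 1² = 36 + 0 + 4 + 1 = 41
41 = (5,6)_7 → 5² + 6² = 25 + 36 = 61
61 = (1,1,5)_7 → 1² + 1² + 5² = 1 + 1 + 25 = 27
27 = (3,6)_7 → 3² + 6² = 9 + 36 = 45
45 = (6,3)_7 → 6² + 3² = 36 + 9 = 45  — 45 already appeared earlier.

45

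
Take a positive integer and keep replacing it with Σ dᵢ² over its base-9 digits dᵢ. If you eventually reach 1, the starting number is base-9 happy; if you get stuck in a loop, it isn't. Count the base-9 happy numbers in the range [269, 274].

269: 269 → 77 → 89 → 65 → 53 → 89  — not base-9 happy
270: 270 → 18 → 4 → 16 → 50 → 50  — not base-9 happy
271: 271 → 19 → 5 → 25 → 53 → 89 → 65 → 53  — not base-9 happy
272: 272 → 22 → 20 → 8 → 64 → 50 → 50  — not base-9 happy
273: 273 → 27 → 9 → 1  — base-9 happy
274: 274 → 34 → 58 → 52 → 74 → 68 → 74  — not base-9 happy
base-9 happy: 273

1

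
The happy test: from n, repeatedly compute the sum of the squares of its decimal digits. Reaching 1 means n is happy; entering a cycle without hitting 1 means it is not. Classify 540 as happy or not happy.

540 → 5² + 4² + 0² = 25 + 16 + 0 = 41
41 → 4² + 1² = 16 + 1 = 17
17 → 1² + 7² = 1 + 49 = 50
50 → 5² + 0² = 25 + 0 = 25
25 → 2² + 5² = 4 + 25 = 29
29 → 2² + 9² = 4 + 81 = 85
85 → 8² + 5² = 64 + 25 = 89
89 → 8² + 9² = 64 + 81 = 145
145 → 1² + 4² + 5² = 1 + 16 + 25 = 42
42 → 4² + 2² = 16 + 4 = 20
20 → 2² + 0² = 4 + 0 = 4
4 → 4² = 16
16 → 1² + 6² = 1 + 36 = 37
37 → 3² + 7² = 9 + 49 = 58
58 → 5² + 8² = 25 + 64 = 89  — 89 already seen; the sequence cycles without reaching 1.

not happy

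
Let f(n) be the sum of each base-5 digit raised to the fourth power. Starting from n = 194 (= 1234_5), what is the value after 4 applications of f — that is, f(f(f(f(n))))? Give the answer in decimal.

194

194 = (1,2,3,4)_5 → 1⁴ + 2⁴ + 3⁴ + 4⁴ = 354
354 = (2,4,0,4)_5 → 2⁴ + 4⁴ + 0⁴ + 4⁴ = 528
528 = (4,1,0,3)_5 → 4⁴ + 1⁴ + 0⁴ + 3⁴ = 338
338 = (2,3,2,3)_5 → 2⁴ + 3⁴ + 2⁴ + 3⁴ = 194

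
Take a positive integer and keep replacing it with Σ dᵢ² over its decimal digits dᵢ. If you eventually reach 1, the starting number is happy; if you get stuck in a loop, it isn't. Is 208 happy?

happy

208 → 2² + 0² + 8² = 68
68 → 6² + 8² = 100
100 → 1² + 0² + 0² = 1  — reached 1.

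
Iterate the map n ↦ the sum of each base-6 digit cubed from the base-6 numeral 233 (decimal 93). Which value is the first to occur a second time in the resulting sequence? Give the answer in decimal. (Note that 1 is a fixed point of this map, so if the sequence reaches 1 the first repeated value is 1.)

62

93 = (2,3,3)_6 → 2³ + 3³ + 3³ = 62
62 = (1,4,2)_6 → 1³ + 4³ + 2³ = 73
73 = (2,0,1)_6 → 2³ + 0³ + 1³ = 9
9 = (1,3)_6 → 1³ + 3³ = 28
28 = (4,4)_6 → 4³ + 4³ = 128
128 = (3,3,2)_6 → 3³ + 3³ + 2³ = 62  — 62 already appeared earlier.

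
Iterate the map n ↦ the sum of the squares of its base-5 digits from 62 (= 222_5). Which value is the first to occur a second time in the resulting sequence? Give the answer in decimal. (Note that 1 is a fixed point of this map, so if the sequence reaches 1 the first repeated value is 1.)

10

62 = (2,2,2)_5 → 2² + 2² + 2² = 12
12 = (2,2)_5 → 2² + 2² = 8
8 = (1,3)_5 → 1² + 3² = 10
10 = (2,0)_5 → 2² + 0² = 4
4 = (4)_5 → 4² = 16
16 = (3,1)_5 → 3² + 1² = 10  — 10 already appeared earlier.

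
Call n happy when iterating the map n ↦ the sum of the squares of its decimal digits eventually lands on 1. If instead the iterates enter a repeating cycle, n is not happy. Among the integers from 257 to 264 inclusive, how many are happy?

257: 257 → 78 → 113 → 11 → 2 → 4 → 16 → 37 → 58 → 89 → 145 → 42 → 20 → 4  — not happy
258: 258 → 93 → 90 → 81 → 65 → 61 → 37 → 58 → 89 → 145 → 42 → 20 → 4 → 16 → 37  — not happy
259: 259 → 110 → 2 → 4 → 16 → 37 → 58 → 89 → 145 → 42 → 20 → 4  — not happy
260: 260 → 40 → 16 → 37 → 58 → 89 → 145 → 42 → 20 → 4 → 16  — not happy
261: 261 → 41 → 17 → 50 → 25 → 29 → 85 → 89 → 145 → 42 → 20 → 4 → 16 → 37 → 58 → 89  — not happy
262: 262 → 44 → 32 → 13 → 10 → 1  — happy
263: 263 → 49 → 97 → 130 → 10 → 1  — happy
264: 264 → 56 → 61 → 37 → 58 → 89 → 145 → 42 → 20 → 4 → 16 → 37  — not happy
happy: 262, 263

2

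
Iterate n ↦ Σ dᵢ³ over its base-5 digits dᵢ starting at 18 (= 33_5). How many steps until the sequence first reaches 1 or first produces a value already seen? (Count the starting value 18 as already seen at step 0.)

18 = (3,3)_5 → 54
54 = (2,0,4)_5 → 72
72 = (2,4,2)_5 → 80
80 = (3,1,0)_5 → 28
28 = (1,0,3)_5 → 28  — 28 repeats.
That took 5 steps.

5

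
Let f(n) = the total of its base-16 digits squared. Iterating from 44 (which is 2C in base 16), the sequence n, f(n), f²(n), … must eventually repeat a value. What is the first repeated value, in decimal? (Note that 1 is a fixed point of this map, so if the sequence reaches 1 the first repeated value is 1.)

44 = (2,12)_16 → 2² + 12² = 4 + 144 = 148
148 = (9,4)_16 → 9² + 4² = 81 + 16 = 97
97 = (6,1)_16 → 6² + 1² = 36 + 1 = 37
37 = (2,5)_16 → 2² + 5² = 4 + 25 = 29
29 = (1,13)_16 → 1² + 13² = 1 + 169 = 170
170 = (10,10)_16 → 10² + 10² = 100 + 100 = 200
200 = (12,8)_16 → 12² + 8² = 144 + 64 = 208
208 = (13,0)_16 → 13² + 0² = 169 + 0 = 169
169 = (10,9)_16 → 10² + 9² = 100 + 81 = 181
181 = (11,5)_16 → 11² + 5² = 121 + 25 = 146
146 = (9,2)_16 → 9² + 2² = 81 + 4 = 85
85 = (5,5)_16 → 5² + 5² = 25 + 25 = 50
50 = (3,2)_16 → 3² + 2² = 9 + 4 = 13
13 = (13)_16 → 13² = 169  — 169 already appeared earlier.

169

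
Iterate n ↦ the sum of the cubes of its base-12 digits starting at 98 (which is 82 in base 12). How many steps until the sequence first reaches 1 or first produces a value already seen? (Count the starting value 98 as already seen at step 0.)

14

98 = (8,2)_12 → 8³ + 2³ = 512 + 8 = 520
520 = (3,7,4)_12 → 3³ + 7³ + 4³ = 27 + 343 + 64 = 434
434 = (3,0,2)_12 → 3³ + 0³ + 2³ = 27 + 0 + 8 = 35
35 = (2,11)_12 → 2³ + 11³ = 8 + 1331 = 1339
1339 = (9,3,7)_12 → 9³ + 3³ + 7³ = 729 + 27 + 343 = 1099
1099 = (7,7,7)_12 → 7³ + 7³ + 7³ = 343 + 343 + 343 = 1029
1029 = (7,1,9)_12 → 7³ + 1³ + 9³ = 343 + 1 + 729 = 1073
1073 = (7,5,5)_12 → 7³ + 5³ + 5³ = 343 + 125 + 125 = 593
593 = (4,1,5)_12 → 4³ + 1³ + 5³ = 64 + 1 + 125 = 190
190 = (1,3,10)_12 → 1³ + 3³ + 10³ = 1 + 27 + 1000 = 1028
1028 = (7,1,8)_12 → 7³ + 1³ + 8³ = 343 + 1 + 512 = 856
856 = (5,11,4)_12 → 5³ + 11³ + 4³ = 125 + 1331 + 64 = 1520
1520 = (10,6,8)_12 → 10³ + 6³ + 8³ = 1000 + 216 + 512 = 1728
1728 = (1,0,0,0)_12 → 1³ + 0³ + 0³ + 0³ = 1 + 0 + 0 + 0 = 1  — reached 1.
That took 14 steps.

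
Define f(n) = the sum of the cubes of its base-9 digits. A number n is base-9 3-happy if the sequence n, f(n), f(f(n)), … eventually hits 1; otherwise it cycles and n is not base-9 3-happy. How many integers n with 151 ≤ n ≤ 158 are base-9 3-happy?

1

151: 151 → 687 → 603 → 407 → 133 → 469 → 469  (repeats 469)
152: 152 → 856 → 128 → 134 → 638 → 1198 → 470 → 476 → 980 → 540 → 432 → 152  (repeats 152)
153: 153 → 513 → 243 → 27 → 27  (repeats 27)
154: 154 → 514 → 244 → 28 → 28  (repeats 28)
155: 155 → 521 → 755 → 521  (repeats 521)
156: 156 → 540 → 432 → 152 → 856 → 128 → 134 → 638 → 1198 → 470 → 476 → 980 → 540  (repeats 540)
157: 157 → 577 → 345 → 99 → 9 → 1  (reaches 1)
158: 158 → 638 → 1198 → 470 → 476 → 980 → 540 → 432 → 152 → 856 → 128 → 134 → 638  (repeats 638)
base-9 3-happy: 157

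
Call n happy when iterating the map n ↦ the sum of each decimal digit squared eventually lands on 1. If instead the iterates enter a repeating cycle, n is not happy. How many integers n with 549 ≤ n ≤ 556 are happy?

549: 549 → 122 → 9 → 81 → 65 → 61 → 37 → 58 → 89 → 145 → 42 → 20 → 4 → 16 → 37  (repeats 37)
550: 550 → 50 → 25 → 29 → 85 → 89 → 145 → 42 → 20 → 4 → 16 → 37 → 58 → 89  (repeats 89)
551: 551 → 51 → 26 → 40 → 16 → 37 → 58 → 89 → 145 → 42 → 20 → 4 → 16  (repeats 16)
552: 552 → 54 → 41 → 17 → 50 → 25 → 29 → 85 → 89 → 145 → 42 → 20 → 4 → 16 → 37 → 58 → 89  (repeats 89)
553: 553 → 59 → 106 → 37 → 58 → 89 → 145 → 42 → 20 → 4 → 16 → 37  (repeats 37)
554: 554 → 66 → 72 → 53 → 34 → 25 → 29 → 85 → 89 → 145 → 42 → 20 → 4 → 16 → 37 → 58 → 89  (repeats 89)
555: 555 → 75 → 74 → 65 → 61 → 37 → 58 → 89 → 145 → 42 → 20 → 4 → 16 → 37  (repeats 37)
556: 556 → 86 → 100 → 1  (reaches 1)
happy: 556

1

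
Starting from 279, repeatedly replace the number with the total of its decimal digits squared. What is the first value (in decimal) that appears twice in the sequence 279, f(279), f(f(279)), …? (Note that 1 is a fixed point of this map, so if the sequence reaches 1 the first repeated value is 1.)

279 → 134
134 → 26
26 → 40
40 → 16
16 → 37
37 → 58
58 → 89
89 → 145
145 → 42
42 → 20
20 → 4
4 → 16  — 16 already appeared earlier.

16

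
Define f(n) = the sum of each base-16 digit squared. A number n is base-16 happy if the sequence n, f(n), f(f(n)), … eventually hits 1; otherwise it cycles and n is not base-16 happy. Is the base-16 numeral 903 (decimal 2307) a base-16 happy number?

2307 = (9,0,3)_16 → 9² + 0² + 3² = 90
90 = (5,10)_16 → 5² + 10² = 125
125 = (7,13)_16 → 7² + 13² = 218
218 = (13,10)_16 → 13² + 10² = 269
269 = (1,0,13)_16 → 1² + 0² + 13² = 170
170 = (10,10)_16 → 10² + 10² = 200
200 = (12,8)_16 → 12² + 8² = 208
208 = (13,0)_16 → 13² + 0² = 169
169 = (10,9)_16 → 10² + 9² = 181
181 = (11,5)_16 → 11² + 5² = 146
146 = (9,2)_16 → 9² + 2² = 85
85 = (5,5)_16 → 5² + 5² = 50
50 = (3,2)_16 → 3² + 2² = 13
13 = (13)_16 → 13² = 169  — 169 already seen; the sequence cycles without reaching 1.

not base-16 happy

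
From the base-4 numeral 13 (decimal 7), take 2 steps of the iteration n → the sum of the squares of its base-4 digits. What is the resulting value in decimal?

8

7 = (1,3)_4 → 1² + 3² = 10
10 = (2,2)_4 → 2² + 2² = 8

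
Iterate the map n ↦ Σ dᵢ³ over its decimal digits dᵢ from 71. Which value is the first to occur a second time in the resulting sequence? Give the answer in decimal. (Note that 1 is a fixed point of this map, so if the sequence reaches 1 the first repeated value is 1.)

371

71 → 7³ + 1³ = 343 + 1 = 344
344 → 3³ + 4³ + 4³ = 27 + 64 + 64 = 155
155 → 1³ + 5³ + 5³ = 1 + 125 + 125 = 251
251 → 2³ + 5³ + 1³ = 8 + 125 + 1 = 134
134 → 1³ + 3³ + 4³ = 1 + 27 + 64 = 92
92 → 9³ + 2³ = 729 + 8 = 737
737 → 7³ + 3³ + 7³ = 343 + 27 + 343 = 713
713 → 7³ + 1³ + 3³ = 343 + 1 + 27 = 371
371 → 3³ + 7³ + 1³ = 27 + 343 + 1 = 371  — 371 already appeared earlier.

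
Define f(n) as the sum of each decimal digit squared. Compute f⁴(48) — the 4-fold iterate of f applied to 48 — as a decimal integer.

48 → 4² + 8² = 80
80 → 8² + 0² = 64
64 → 6² + 4² = 52
52 → 5² + 2² = 29

29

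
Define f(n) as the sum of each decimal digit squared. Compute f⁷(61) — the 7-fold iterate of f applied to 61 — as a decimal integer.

61 → 6² + 1² = 37
37 → 3² + 7² = 58
58 → 5² + 8² = 89
89 → 8² + 9² = 145
145 → 1² + 4² + 5² = 42
42 → 4² + 2² = 20
20 → 2² + 0² = 4

4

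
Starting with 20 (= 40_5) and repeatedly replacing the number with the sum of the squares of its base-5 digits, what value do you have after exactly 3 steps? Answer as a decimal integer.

20 = (4,0)_5 → 4² + 0² = 16 + 0 = 16
16 = (3,1)_5 → 3² + 1² = 9 + 1 = 10
10 = (2,0)_5 → 2² + 0² = 4 + 0 = 4

4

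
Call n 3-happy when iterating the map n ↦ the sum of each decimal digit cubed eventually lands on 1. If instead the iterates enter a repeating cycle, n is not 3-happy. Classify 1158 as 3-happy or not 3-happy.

1158 → 1³ + 1³ + 5³ + 8³ = 1 + 1 + 125 + 512 = 639
639 → 6³ + 3³ + 9³ = 216 + 27 + 729 = 972
972 → 9³ + 7³ + 2³ = 729 + 343 + 8 = 1080
1080 → 1³ + 0³ + 8³ + 0³ = 1 + 0 + 512 + 0 = 513
513 → 5³ + 1³ + 3³ = 125 + 1 + 27 = 153
153 → 1³ + 5³ + 3³ = 1 + 125 + 27 = 153  — 153 already seen; the sequence cycles without reaching 1.

not 3-happy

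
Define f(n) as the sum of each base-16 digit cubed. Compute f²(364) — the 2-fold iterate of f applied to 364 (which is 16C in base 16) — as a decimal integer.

364 = (1,6,12)_16 → 1³ + 6³ + 12³ = 1945
1945 = (7,9,9)_16 → 7³ + 9³ + 9³ = 1801

1801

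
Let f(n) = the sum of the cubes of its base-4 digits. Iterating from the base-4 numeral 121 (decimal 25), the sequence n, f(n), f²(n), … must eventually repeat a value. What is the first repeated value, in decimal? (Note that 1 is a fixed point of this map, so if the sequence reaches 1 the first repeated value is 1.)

1

25 = (1,2,1)_4 → 1³ + 2³ + 1³ = 10
10 = (2,2)_4 → 2³ + 2³ = 16
16 = (1,0,0)_4 → 1³ + 0³ + 0³ = 1  — reached the fixed point 1.
1 → 1, so 1 is the first repeated value.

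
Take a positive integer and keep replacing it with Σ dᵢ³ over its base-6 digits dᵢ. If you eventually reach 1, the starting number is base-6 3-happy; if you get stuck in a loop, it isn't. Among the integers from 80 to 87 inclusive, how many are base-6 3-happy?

80: 80 → 17 → 133 → 92 → 43 → 3 → 27 → 91 → 36 → 1  (reaches 1)
81: 81 → 36 → 1  (reaches 1)
82: 82 → 73 → 9 → 28 → 128 → 62 → 73  (repeats 73)
83: 83 → 134 → 99 → 99  (repeats 99)
84: 84 → 16 → 72 → 8 → 9 → 28 → 128 → 62 → 73 → 9  (repeats 9)
85: 85 → 17 → 133 → 92 → 43 → 3 → 27 → 91 → 36 → 1  (reaches 1)
86: 86 → 24 → 64 → 129 → 81 → 36 → 1  (reaches 1)
87: 87 → 43 → 3 → 27 → 91 → 36 → 1  (reaches 1)
base-6 3-happy: 80, 81, 85, 86, 87

5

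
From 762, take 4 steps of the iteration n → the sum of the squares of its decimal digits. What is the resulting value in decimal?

762 → 7² + 6² + 2² = 89
89 → 8² + 9² = 145
145 → 1² + 4² + 5² = 42
42 → 4² + 2² = 20

20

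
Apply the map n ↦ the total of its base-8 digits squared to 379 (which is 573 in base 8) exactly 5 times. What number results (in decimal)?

26

379 = (5,7,3)_8 → 5² + 7² + 3² = 83
83 = (1,2,3)_8 → 1² + 2² + 3² = 14
14 = (1,6)_8 → 1² + 6² = 37
37 = (4,5)_8 → 4² + 5² = 41
41 = (5,1)_8 → 5² + 1² = 26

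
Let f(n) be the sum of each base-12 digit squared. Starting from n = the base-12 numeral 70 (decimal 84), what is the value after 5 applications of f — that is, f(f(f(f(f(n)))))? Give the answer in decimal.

64

84 = (7,0)_12 → 49
49 = (4,1)_12 → 17
17 = (1,5)_12 → 26
26 = (2,2)_12 → 8
8 = (8)_12 → 64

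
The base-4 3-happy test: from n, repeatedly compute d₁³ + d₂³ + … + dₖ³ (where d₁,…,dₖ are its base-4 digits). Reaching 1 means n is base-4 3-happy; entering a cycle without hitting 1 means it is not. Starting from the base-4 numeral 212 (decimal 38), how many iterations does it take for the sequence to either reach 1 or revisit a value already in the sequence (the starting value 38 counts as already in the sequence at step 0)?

4

38 = (2,1,2)_4 → 2³ + 1³ + 2³ = 8 + 1 + 8 = 17
17 = (1,0,1)_4 → 1³ + 0³ + 1³ = 1 + 0 + 1 = 2
2 = (2)_4 → 2³ = 8
8 = (2,0)_4 → 2³ + 0³ = 8 + 0 = 8  — 8 repeats.
That took 4 steps.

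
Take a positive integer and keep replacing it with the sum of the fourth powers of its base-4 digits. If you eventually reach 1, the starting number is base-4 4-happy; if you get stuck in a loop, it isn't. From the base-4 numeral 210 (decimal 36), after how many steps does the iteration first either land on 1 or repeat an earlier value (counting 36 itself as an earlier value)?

36 = (2,1,0)_4 → 2⁴ + 1⁴ + 0⁴ = 16 + 1 + 0 = 17
17 = (1,0,1)_4 → 1⁴ + 0⁴ + 1⁴ = 1 + 0 + 1 = 2
2 = (2)_4 → 2⁴ = 16
16 = (1,0,0)_4 → 1⁴ + 0⁴ + 0⁴ = 1 + 0 + 0 = 1  — reached 1.
That took 4 steps.

4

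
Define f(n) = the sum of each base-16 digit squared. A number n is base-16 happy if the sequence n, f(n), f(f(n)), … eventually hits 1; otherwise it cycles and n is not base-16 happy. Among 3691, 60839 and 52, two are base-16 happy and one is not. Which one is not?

52

3691: 3691 → 353 → 38 → 40 → 68 → 32 → 4 → 16 → 1  — reaches 1 (base-16 happy)
60839: 60839 → 514 → 8 → 64 → 16 → 1  — reaches 1 (base-16 happy)
52: 52 → 25 → 82 → 29 → 170 → 200 → 208 → 169 → 181 → 146 → 85 → 50 → 13 → 169  — repeats 169 (not base-16 happy)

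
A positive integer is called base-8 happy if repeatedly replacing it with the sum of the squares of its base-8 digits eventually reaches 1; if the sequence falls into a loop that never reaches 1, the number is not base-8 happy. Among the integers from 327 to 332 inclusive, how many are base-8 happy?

1

327: 327 → 74 → 6 → 36 → 32 → 16 → 4 → 16  — not base-8 happy
328: 328 → 26 → 13 → 26  — not base-8 happy
329: 329 → 27 → 18 → 8 → 1  — base-8 happy
330: 330 → 30 → 45 → 50 → 40 → 25 → 10 → 5 → 25  — not base-8 happy
331: 331 → 35 → 25 → 10 → 5 → 25  — not base-8 happy
332: 332 → 42 → 29 → 34 → 20 → 20  — not base-8 happy
base-8 happy: 329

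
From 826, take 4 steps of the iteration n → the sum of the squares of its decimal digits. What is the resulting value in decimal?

826 → 8² + 2² + 6² = 64 + 4 + 36 = 104
104 → 1² + 0² + 4² = 1 + 0 + 16 = 17
17 → 1² + 7² = 1 + 49 = 50
50 → 5² + 0² = 25 + 0 = 25

25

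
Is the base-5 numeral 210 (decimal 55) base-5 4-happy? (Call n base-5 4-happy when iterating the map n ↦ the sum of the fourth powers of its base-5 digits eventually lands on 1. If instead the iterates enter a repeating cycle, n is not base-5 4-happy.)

55 = (2,1,0)_5 → 2⁴ + 1⁴ + 0⁴ = 17
17 = (3,2)_5 → 3⁴ + 2⁴ = 97
97 = (3,4,2)_5 → 3⁴ + 4⁴ + 2⁴ = 353
353 = (2,4,0,3)_5 → 2⁴ + 4⁴ + 0⁴ + 3⁴ = 353  — 353 already seen; the sequence cycles without reaching 1.

not base-5 4-happy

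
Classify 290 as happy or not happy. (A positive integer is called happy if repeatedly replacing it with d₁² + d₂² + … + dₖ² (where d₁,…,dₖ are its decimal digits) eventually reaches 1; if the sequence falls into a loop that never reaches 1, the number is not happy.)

not happy

290 → 2² + 9² + 0² = 4 + 81 + 0 = 85
85 → 8² + 5² = 64 + 25 = 89
89 → 8² + 9² = 64 + 81 = 145
145 → 1² + 4² + 5² = 1 + 16 + 25 = 42
42 → 4² + 2² = 16 + 4 = 20
20 → 2² + 0² = 4 + 0 = 4
4 → 4² = 16
16 → 1² + 6² = 1 + 36 = 37
37 → 3² + 7² = 9 + 49 = 58
58 → 5² + 8² = 25 + 64 = 89  — 89 already seen; the sequence cycles without reaching 1.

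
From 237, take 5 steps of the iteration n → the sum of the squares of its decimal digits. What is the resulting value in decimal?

237 → 62
62 → 40
40 → 16
16 → 37
37 → 58

58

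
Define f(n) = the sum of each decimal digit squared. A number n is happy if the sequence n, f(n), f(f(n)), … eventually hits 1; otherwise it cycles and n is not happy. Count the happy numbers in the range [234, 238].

234: 234 → 29 → 85 → 89 → 145 → 42 → 20 → 4 → 16 → 37 → 58 → 89  (repeats 89)
235: 235 → 38 → 73 → 58 → 89 → 145 → 42 → 20 → 4 → 16 → 37 → 58  (repeats 58)
236: 236 → 49 → 97 → 130 → 10 → 1  (reaches 1)
237: 237 → 62 → 40 → 16 → 37 → 58 → 89 → 145 → 42 → 20 → 4 → 16  (repeats 16)
238: 238 → 77 → 98 → 145 → 42 → 20 → 4 → 16 → 37 → 58 → 89 → 145  (repeats 145)
happy: 236

1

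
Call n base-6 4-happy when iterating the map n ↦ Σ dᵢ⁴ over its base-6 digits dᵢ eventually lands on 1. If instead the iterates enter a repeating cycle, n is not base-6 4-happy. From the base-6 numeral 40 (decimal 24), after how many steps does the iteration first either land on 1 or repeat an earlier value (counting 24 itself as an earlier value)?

12

24 = (4,0)_6 → 4⁴ + 0⁴ = 256
256 = (1,1,0,4)_6 → 1⁴ + 1⁴ + 0⁴ + 4⁴ = 258
258 = (1,1,1,0)_6 → 1⁴ + 1⁴ + 1⁴ + 0⁴ = 3
3 = (3)_6 → 3⁴ = 81
81 = (2,1,3)_6 → 2⁴ + 1⁴ + 3⁴ = 98
98 = (2,4,2)_6 → 2⁴ + 4⁴ + 2⁴ = 288
288 = (1,2,0,0)_6 → 1⁴ + 2⁴ + 0⁴ + 0⁴ = 17
17 = (2,5)_6 → 2⁴ + 5⁴ = 641
641 = (2,5,4,5)_6 → 2⁴ + 5⁴ + 4⁴ + 5⁴ = 1522
1522 = (1,1,0,1,4)_6 → 1⁴ + 1⁴ + 0⁴ + 1⁴ + 4⁴ = 259
259 = (1,1,1,1)_6 → 1⁴ + 1⁴ + 1⁴ + 1⁴ = 4
4 = (4)_6 → 4⁴ = 256  — 256 repeats.
That took 12 steps.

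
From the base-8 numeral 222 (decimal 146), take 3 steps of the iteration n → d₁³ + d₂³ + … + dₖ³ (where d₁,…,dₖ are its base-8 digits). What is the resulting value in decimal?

54

146 = (2,2,2)_8 → 24
24 = (3,0)_8 → 27
27 = (3,3)_8 → 54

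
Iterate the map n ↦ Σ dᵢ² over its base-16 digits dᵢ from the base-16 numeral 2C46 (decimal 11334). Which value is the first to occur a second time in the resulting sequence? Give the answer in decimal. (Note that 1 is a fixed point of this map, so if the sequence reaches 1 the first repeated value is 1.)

169

11334 = (2,12,4,6)_16 → 2² + 12² + 4² + 6² = 4 + 144 + 16 + 36 = 200
200 = (12,8)_16 → 12² + 8² = 144 + 64 = 208
208 = (13,0)_16 → 13² + 0² = 169 + 0 = 169
169 = (10,9)_16 → 10² + 9² = 100 + 81 = 181
181 = (11,5)_16 → 11² + 5² = 121 + 25 = 146
146 = (9,2)_16 → 9² + 2² = 81 + 4 = 85
85 = (5,5)_16 → 5² + 5² = 25 + 25 = 50
50 = (3,2)_16 → 3² + 2² = 9 + 4 = 13
13 = (13)_16 → 13² = 169  — 169 already appeared earlier.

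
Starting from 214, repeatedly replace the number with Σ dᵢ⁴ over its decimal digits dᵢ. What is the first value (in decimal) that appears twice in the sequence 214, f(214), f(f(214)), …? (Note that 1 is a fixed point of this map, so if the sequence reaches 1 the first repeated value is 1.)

13139

214 → 2⁴ + 1⁴ + 4⁴ = 273
273 → 2⁴ + 7⁴ + 3⁴ = 2498
2498 → 2⁴ + 4⁴ + 9⁴ + 8⁴ = 10929
10929 → 1⁴ + 0⁴ + 9⁴ + 2⁴ + 9⁴ = 13139
13139 → 1⁴ + 3⁴ + 1⁴ + 3⁴ + 9⁴ = 6725
6725 → 6⁴ + 7⁴ + 2⁴ + 5⁴ = 4338
4338 → 4⁴ + 3⁴ + 3⁴ + 8⁴ = 4514
4514 → 4⁴ + 5⁴ + 1⁴ + 4⁴ = 1138
1138 → 1⁴ + 1⁴ + 3⁴ + 8⁴ = 4179
4179 → 4⁴ + 1⁴ + 7⁴ + 9⁴ = 9219
9219 → 9⁴ + 2⁴ + 1⁴ + 9⁴ = 13139  — 13139 already appeared earlier.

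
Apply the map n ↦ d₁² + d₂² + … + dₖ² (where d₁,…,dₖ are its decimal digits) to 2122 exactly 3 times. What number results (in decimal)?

2122 → 2² + 1² + 2² + 2² = 4 + 1 + 4 + 4 = 13
13 → 1² + 3² = 1 + 9 = 10
10 → 1² + 0² = 1 + 0 = 1

1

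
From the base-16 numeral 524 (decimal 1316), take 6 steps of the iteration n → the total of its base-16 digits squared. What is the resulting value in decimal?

208

1316 = (5,2,4)_16 → 5² + 2² + 4² = 25 + 4 + 16 = 45
45 = (2,13)_16 → 2² + 13² = 4 + 169 = 173
173 = (10,13)_16 → 10² + 13² = 100 + 169 = 269
269 = (1,0,13)_16 → 1² + 0² + 13² = 1 + 0 + 169 = 170
170 = (10,10)_16 → 10² + 10² = 100 + 100 = 200
200 = (12,8)_16 → 12² + 8² = 144 + 64 = 208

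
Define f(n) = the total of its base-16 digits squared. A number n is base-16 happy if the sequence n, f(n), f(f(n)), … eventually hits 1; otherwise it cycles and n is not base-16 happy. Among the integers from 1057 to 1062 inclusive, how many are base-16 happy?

1057: 1057 → 21 → 26 → 101 → 61 → 178 → 125 → 218 → 269 → 170 → 200 → 208 → 169 → 181 → 146 → 85 → 50 → 13 → 169  — not base-16 happy
1058: 1058 → 24 → 65 → 17 → 2 → 4 → 16 → 1  — base-16 happy
1059: 1059 → 29 → 170 → 200 → 208 → 169 → 181 → 146 → 85 → 50 → 13 → 169  — not base-16 happy
1060: 1060 → 36 → 20 → 17 → 2 → 4 → 16 → 1  — base-16 happy
1061: 1061 → 45 → 173 → 269 → 170 → 200 → 208 → 169 → 181 → 146 → 85 → 50 → 13 → 169  — not base-16 happy
1062: 1062 → 56 → 73 → 97 → 37 → 29 → 170 → 200 → 208 → 169 → 181 → 146 → 85 → 50 → 13 → 169  — not base-16 happy
base-16 happy: 1058, 1060

2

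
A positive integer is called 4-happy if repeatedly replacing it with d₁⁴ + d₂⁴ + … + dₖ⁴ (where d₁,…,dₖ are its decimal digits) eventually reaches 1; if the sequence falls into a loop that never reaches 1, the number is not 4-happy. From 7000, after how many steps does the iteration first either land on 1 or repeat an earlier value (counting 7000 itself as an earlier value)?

7000 → 7⁴ + 0⁴ + 0⁴ + 0⁴ = 2401
2401 → 2⁴ + 4⁴ + 0⁴ + 1⁴ = 273
273 → 2⁴ + 7⁴ + 3⁴ = 2498
2498 → 2⁴ + 4⁴ + 9⁴ + 8⁴ = 10929
10929 → 1⁴ + 0⁴ + 9⁴ + 2⁴ + 9⁴ = 13139
13139 → 1⁴ + 3⁴ + 1⁴ + 3⁴ + 9⁴ = 6725
6725 → 6⁴ + 7⁴ + 2⁴ + 5⁴ = 4338
4338 → 4⁴ + 3⁴ + 3⁴ + 8⁴ = 4514
4514 → 4⁴ + 5⁴ + 1⁴ + 4⁴ = 1138
1138 → 1⁴ + 1⁴ + 3⁴ + 8⁴ = 4179
4179 → 4⁴ + 1⁴ + 7⁴ + 9⁴ = 9219
9219 → 9⁴ + 2⁴ + 1⁴ + 9⁴ = 13139  — 13139 repeats.
That took 12 steps.

12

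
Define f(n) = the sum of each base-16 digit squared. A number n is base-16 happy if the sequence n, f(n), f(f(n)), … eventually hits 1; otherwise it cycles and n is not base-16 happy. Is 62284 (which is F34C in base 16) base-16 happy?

not base-16 happy

62284 = (15,3,4,12)_16 → 15² + 3² + 4² + 12² = 394
394 = (1,8,10)_16 → 1² + 8² + 10² = 165
165 = (10,5)_16 → 10² + 5² = 125
125 = (7,13)_16 → 7² + 13² = 218
218 = (13,10)_16 → 13² + 10² = 269
269 = (1,0,13)_16 → 1² + 0² + 13² = 170
170 = (10,10)_16 → 10² + 10² = 200
200 = (12,8)_16 → 12² + 8² = 208
208 = (13,0)_16 → 13² + 0² = 169
169 = (10,9)_16 → 10² + 9² = 181
181 = (11,5)_16 → 11² + 5² = 146
146 = (9,2)_16 → 9² + 2² = 85
85 = (5,5)_16 → 5² + 5² = 50
50 = (3,2)_16 → 3² + 2² = 13
13 = (13)_16 → 13² = 169  — 169 already seen; the sequence cycles without reaching 1.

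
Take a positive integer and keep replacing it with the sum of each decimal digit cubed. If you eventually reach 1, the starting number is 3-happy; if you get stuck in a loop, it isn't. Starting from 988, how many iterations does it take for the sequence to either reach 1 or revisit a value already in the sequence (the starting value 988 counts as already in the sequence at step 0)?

988 → 9³ + 8³ + 8³ = 729 + 512 + 512 = 1753
1753 → 1³ + 7³ + 5³ + 3³ = 1 + 343 + 125 + 27 = 496
496 → 4³ + 9³ + 6³ = 64 + 729 + 216 = 1009
1009 → 1³ + 0³ + 0³ + 9³ = 1 + 0 + 0 + 729 = 730
730 → 7³ + 3³ + 0³ = 343 + 27 + 0 = 370
370 → 3³ + 7³ + 0³ = 27 + 343 + 0 = 370  — 370 repeats.
That took 6 steps.

6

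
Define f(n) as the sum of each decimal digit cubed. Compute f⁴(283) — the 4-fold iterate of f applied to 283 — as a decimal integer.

283 → 547
547 → 532
532 → 160
160 → 217

217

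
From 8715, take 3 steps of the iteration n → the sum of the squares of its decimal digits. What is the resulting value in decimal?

82

8715 → 8² + 7² + 1² + 5² = 64 + 49 + 1 + 25 = 139
139 → 1² + 3² + 9² = 1 + 9 + 81 = 91
91 → 9² + 1² = 81 + 1 = 82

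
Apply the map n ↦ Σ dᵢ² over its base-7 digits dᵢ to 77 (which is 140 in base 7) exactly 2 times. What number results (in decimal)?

13

77 = (1,4,0)_7 → 1² + 4² + 0² = 1 + 16 + 0 = 17
17 = (2,3)_7 → 2² + 3² = 4 + 9 = 13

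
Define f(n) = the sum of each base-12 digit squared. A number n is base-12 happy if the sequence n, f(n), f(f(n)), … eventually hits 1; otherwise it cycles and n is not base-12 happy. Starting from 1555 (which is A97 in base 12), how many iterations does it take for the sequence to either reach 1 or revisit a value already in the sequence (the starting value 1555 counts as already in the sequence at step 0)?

11

1555 = (10,9,7)_12 → 10² + 9² + 7² = 100 + 81 + 49 = 230
230 = (1,7,2)_12 → 1² + 7² + 2² = 1 + 49 + 4 = 54
54 = (4,6)_12 → 4² + 6² = 16 + 36 = 52
52 = (4,4)_12 → 4² + 4² = 16 + 16 = 32
32 = (2,8)_12 → 2² + 8² = 4 + 64 = 68
68 = (5,8)_12 → 5² + 8² = 25 + 64 = 89
89 = (7,5)_12 → 7² + 5² = 49 + 25 = 74
74 = (6,2)_12 → 6² + 2² = 36 + 4 = 40
40 = (3,4)_12 → 3² + 4² = 9 + 16 = 25
25 = (2,1)_12 → 2² + 1² = 4 + 1 = 5
5 = (5)_12 → 5² = 25  — 25 repeats.
That took 11 steps.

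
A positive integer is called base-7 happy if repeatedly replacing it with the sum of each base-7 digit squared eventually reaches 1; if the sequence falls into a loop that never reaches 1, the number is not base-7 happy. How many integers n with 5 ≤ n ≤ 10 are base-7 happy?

5: 5 → 25 → 25  (repeats 25)
6: 6 → 36 → 26 → 34 → 52 → 10 → 10  (repeats 10)
7: 7 → 1  (reaches 1)
8: 8 → 2 → 4 → 16 → 8  (repeats 8)
9: 9 → 5 → 25 → 25  (repeats 25)
10: 10 → 10  (repeats 10)
base-7 happy: 7

1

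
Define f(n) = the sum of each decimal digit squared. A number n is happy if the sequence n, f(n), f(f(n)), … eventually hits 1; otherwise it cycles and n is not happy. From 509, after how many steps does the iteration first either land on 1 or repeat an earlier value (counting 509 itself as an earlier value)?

509 → 5² + 0² + 9² = 25 + 0 + 81 = 106
106 → 1² + 0² + 6² = 1 + 0 + 36 = 37
37 → 3² + 7² = 9 + 49 = 58
58 → 5² + 8² = 25 + 64 = 89
89 → 8² + 9² = 64 + 81 = 145
145 → 1² + 4² + 5² = 1 + 16 + 25 = 42
42 → 4² + 2² = 16 + 4 = 20
20 → 2² + 0² = 4 + 0 = 4
4 → 4² = 16
16 → 1² + 6² = 1 + 36 = 37  — 37 repeats.
That took 10 steps.

10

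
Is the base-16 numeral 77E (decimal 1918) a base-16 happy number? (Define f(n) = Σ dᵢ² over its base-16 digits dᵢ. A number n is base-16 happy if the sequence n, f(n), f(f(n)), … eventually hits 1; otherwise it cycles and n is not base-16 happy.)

1918 = (7,7,14)_16 → 7² + 7² + 14² = 294
294 = (1,2,6)_16 → 1² + 2² + 6² = 41
41 = (2,9)_16 → 2² + 9² = 85
85 = (5,5)_16 → 5² + 5² = 50
50 = (3,2)_16 → 3² + 2² = 13
13 = (13)_16 → 13² = 169
169 = (10,9)_16 → 10² + 9² = 181
181 = (11,5)_16 → 11² + 5² = 146
146 = (9,2)_16 → 9² + 2² = 85  — 85 already seen; the sequence cycles without reaching 1.

not base-16 happy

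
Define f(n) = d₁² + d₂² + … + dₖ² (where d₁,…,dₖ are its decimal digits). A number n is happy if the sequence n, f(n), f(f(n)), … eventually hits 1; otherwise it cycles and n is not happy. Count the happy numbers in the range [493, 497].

1

493: 493 → 106 → 37 → 58 → 89 → 145 → 42 → 20 → 4 → 16 → 37  — not happy
494: 494 → 113 → 11 → 2 → 4 → 16 → 37 → 58 → 89 → 145 → 42 → 20 → 4  — not happy
495: 495 → 122 → 9 → 81 → 65 → 61 → 37 → 58 → 89 → 145 → 42 → 20 → 4 → 16 → 37  — not happy
496: 496 → 133 → 19 → 82 → 68 → 100 → 1  — happy
497: 497 → 146 → 53 → 34 → 25 → 29 → 85 → 89 → 145 → 42 → 20 → 4 → 16 → 37 → 58 → 89  — not happy
happy: 496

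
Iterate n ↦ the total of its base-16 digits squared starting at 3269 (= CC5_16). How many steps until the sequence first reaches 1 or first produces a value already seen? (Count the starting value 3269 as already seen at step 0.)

3269 = (12,12,5)_16 → 313
313 = (1,3,9)_16 → 91
91 = (5,11)_16 → 146
146 = (9,2)_16 → 85
85 = (5,5)_16 → 50
50 = (3,2)_16 → 13
13 = (13)_16 → 169
169 = (10,9)_16 → 181
181 = (11,5)_16 → 146  — 146 repeats.
That took 9 steps.

9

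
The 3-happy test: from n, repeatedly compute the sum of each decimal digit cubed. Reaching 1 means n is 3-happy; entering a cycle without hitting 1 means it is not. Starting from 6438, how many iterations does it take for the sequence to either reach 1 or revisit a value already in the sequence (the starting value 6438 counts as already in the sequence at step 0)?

6

6438 → 6³ + 4³ + 3³ + 8³ = 216 + 64 + 27 + 512 = 819
819 → 8³ + 1³ + 9³ = 512 + 1 + 729 = 1242
1242 → 1³ + 2³ + 4³ + 2³ = 1 + 8 + 64 + 8 = 81
81 → 8³ + 1³ = 512 + 1 = 513
513 → 5³ + 1³ + 3³ = 125 + 1 + 27 = 153
153 → 1³ + 5³ + 3³ = 1 + 125 + 27 = 153  — 153 repeats.
That took 6 steps.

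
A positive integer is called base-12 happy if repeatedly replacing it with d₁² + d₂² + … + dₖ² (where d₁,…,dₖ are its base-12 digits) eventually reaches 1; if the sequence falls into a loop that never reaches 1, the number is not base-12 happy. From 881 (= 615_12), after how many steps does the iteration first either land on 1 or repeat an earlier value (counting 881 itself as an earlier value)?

3

881 = (6,1,5)_12 → 6² + 1² + 5² = 36 + 1 + 25 = 62
62 = (5,2)_12 → 5² + 2² = 25 + 4 = 29
29 = (2,5)_12 → 2² + 5² = 4 + 25 = 29  — 29 repeats.
That took 3 steps.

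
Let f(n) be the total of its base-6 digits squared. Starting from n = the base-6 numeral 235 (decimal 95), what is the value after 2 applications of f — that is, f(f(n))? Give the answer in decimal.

95 = (2,3,5)_6 → 2² + 3² + 5² = 38
38 = (1,0,2)_6 → 1² + 0² + 2² = 5

5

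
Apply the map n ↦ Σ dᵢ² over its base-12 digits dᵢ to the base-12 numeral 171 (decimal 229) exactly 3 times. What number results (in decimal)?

229 = (1,7,1)_12 → 1² + 7² + 1² = 51
51 = (4,3)_12 → 4² + 3² = 25
25 = (2,1)_12 → 2² + 1² = 5

5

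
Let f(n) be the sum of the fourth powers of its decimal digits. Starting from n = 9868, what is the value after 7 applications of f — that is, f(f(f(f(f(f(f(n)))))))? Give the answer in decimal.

9868 → 9⁴ + 8⁴ + 6⁴ + 8⁴ = 6561 + 4096 + 1296 + 4096 = 16049
16049 → 1⁴ + 6⁴ + 0⁴ + 4⁴ + 9⁴ = 1 + 1296 + 0 + 256 + 6561 = 8114
8114 → 8⁴ + 1⁴ + 1⁴ + 4⁴ = 4096 + 1 + 1 + 256 = 4354
4354 → 4⁴ + 3⁴ + 5⁴ + 4⁴ = 256 + 81 + 625 + 256 = 1218
1218 → 1⁴ + 2⁴ + 1⁴ + 8⁴ = 1 + 16 + 1 + 4096 = 4114
4114 → 4⁴ + 1⁴ + 1⁴ + 4⁴ = 256 + 1 + 1 + 256 = 514
514 → 5⁴ + 1⁴ + 4⁴ = 625 + 1 + 256 = 882

882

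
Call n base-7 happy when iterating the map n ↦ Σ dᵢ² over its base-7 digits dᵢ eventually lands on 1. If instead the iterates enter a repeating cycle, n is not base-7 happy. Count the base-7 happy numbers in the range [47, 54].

1

47: 47 → 61 → 27 → 45 → 45  — not base-7 happy
48: 48 → 72 → 14 → 4 → 16 → 8 → 2 → 4  — not base-7 happy
49: 49 → 1  — base-7 happy
50: 50 → 2 → 4 → 16 → 8 → 2  — not base-7 happy
51: 51 → 5 → 25 → 25  — not base-7 happy
52: 52 → 10 → 10  — not base-7 happy
53: 53 → 17 → 13 → 37 → 29 → 17  — not base-7 happy
54: 54 → 26 → 34 → 52 → 10 → 10  — not base-7 happy
base-7 happy: 49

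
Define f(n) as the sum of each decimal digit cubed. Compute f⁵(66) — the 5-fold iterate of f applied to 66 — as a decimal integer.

351

66 → 6³ + 6³ = 216 + 216 = 432
432 → 4³ + 3³ + 2³ = 64 + 27 + 8 = 99
99 → 9³ + 9³ = 729 + 729 = 1458
1458 → 1³ + 4³ + 5³ + 8³ = 1 + 64 + 125 + 512 = 702
702 → 7³ + 0³ + 2³ = 343 + 0 + 8 = 351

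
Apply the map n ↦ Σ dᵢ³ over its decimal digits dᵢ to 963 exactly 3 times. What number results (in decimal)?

963 → 972
972 → 1080
1080 → 513

513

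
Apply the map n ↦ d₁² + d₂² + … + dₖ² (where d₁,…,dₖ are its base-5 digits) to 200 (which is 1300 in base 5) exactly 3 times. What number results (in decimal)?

200 = (1,3,0,0)_5 → 1² + 3² + 0² + 0² = 10
10 = (2,0)_5 → 2² + 0² = 4
4 = (4)_5 → 4² = 16

16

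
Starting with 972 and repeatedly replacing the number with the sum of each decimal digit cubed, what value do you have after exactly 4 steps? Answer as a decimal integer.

972 → 1080
1080 → 513
513 → 153
153 → 153

153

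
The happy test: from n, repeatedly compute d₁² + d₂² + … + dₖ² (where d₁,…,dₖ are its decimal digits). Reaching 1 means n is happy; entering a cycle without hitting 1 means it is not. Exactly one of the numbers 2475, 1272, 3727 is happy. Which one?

2475

2475: 2475 → 94 → 97 → 130 → 10 → 1  — reaches 1 (happy)
1272: 1272 → 58 → 89 → 145 → 42 → 20 → 4 → 16 → 37 → 58  — repeats 58 (not happy)
3727: 3727 → 111 → 3 → 9 → 81 → 65 → 61 → 37 → 58 → 89 → 145 → 42 → 20 → 4 → 16 → 37  — repeats 37 (not happy)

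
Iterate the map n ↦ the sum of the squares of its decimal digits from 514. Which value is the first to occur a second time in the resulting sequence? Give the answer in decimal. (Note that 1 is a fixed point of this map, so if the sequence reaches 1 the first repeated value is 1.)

42

514 → 5² + 1² + 4² = 42
42 → 4² + 2² = 20
20 → 2² + 0² = 4
4 → 4² = 16
16 → 1² + 6² = 37
37 → 3² + 7² = 58
58 → 5² + 8² = 89
89 → 8² + 9² = 145
145 → 1² + 4² + 5² = 42  — 42 already appeared earlier.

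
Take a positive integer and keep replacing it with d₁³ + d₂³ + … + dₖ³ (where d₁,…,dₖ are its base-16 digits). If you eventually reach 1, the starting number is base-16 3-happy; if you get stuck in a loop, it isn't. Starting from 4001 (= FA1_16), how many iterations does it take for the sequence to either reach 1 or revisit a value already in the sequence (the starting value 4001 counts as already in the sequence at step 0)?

4

4001 = (15,10,1)_16 → 4376
4376 = (1,1,1,8)_16 → 515
515 = (2,0,3)_16 → 35
35 = (2,3)_16 → 35  — 35 repeats.
That took 4 steps.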